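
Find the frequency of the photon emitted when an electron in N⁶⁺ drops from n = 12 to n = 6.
3.3584e+15 Hz

First, find the transition energy:
E_12 = -13.6057 × 7² / 12² = -4.6297174 eV
E_6 = -13.6057 × 7² / 6² = -18.5188694 eV
|ΔE| = |E_6 - E_12| = 13.8891520 eV

Convert to Joules: E = 13.8891520 eV × (1.602177 × 10⁻¹⁹ J/eV) = 2.225288e-18 J

Using E = hf:
f = E/h = 2.225288e-18 J / (6.62607 × 10⁻³⁴ J·s)
f = 3.3584e+15 Hz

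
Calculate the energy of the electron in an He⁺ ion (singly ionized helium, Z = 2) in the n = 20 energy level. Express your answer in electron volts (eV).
-0.136057 eV

The energy levels of a hydrogen-like atom are given by:
E_n = -13.6057 Z² / n² eV  (with Z = 2 for He⁺)

For n = 20:
E_20 = -13.6057 × 2² / 20²
E_20 = -13.6057 × 4 / 400
E_20 = -0.136057 eV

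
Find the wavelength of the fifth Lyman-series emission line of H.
93.73013 nm

The lines of a series are numbered from the longest wavelength (smallest ΔE) outward; the fifth line is the transition from n = n_f + 5 to n_f.
The Lyman series has all transitions ending at n_f = 1.

For H, the fifth line (ε-line) is the jump from n = 6 to n = 1:
E_6 = -13.6057 / 6² = -0.3779361 eV
E_1 = -13.6057 / 1² = -13.6057000 eV
ΔE = E_6 - E_1 = 13.2277639 eV

λ = hc/E = 1239.84 eV·nm / 13.2277639 eV
λ = 93.73013 nm

This is the ε-line of the Lyman series in H.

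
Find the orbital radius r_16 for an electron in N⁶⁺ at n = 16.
1.9353 nm (or 19.3528 Å)

The Bohr radius formula is:
r_n = n² a₀ / Z

where a₀ = 0.0529177 nm is the Bohr radius.

For N⁶⁺ (Z = 7) at n = 16:
r_16 = 16² × 0.0529177 nm / 7
r_16 = 256 × 0.0529177 nm / 7
r_16 = 13.54693 nm / 7
r_16 = 1.9353 nm

The electron orbits at approximately 1.9353 nm from the nucleus.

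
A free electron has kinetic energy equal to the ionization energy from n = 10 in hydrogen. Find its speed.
2.1877e+05 m/s (or 0.0730% of c)

The binding energy at n = 10 for hydrogen is:
E_10 = -13.6057/10² = -0.13605700 eV
|E_10| = 0.13605700 eV

Convert to Joules:
KE = 0.13605700 eV × (1.602177 × 10⁻¹⁹ J/eV) = 2.179874e-20 J

Using KE = ½mv²:
v = √(2·KE/m_e)
v = √(2 × 2.179874e-20 J / 9.10938 × 10⁻³¹ kg)
v = 2.1877e+05 m/s

This is approximately 0.0730% the speed of light.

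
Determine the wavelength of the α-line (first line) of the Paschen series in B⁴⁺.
74.98 nm

The longest wavelength corresponds to the smallest energy transition in the series.
The Paschen series has all transitions ending at n_f = 3.

For B⁴⁺ (Z = 5), the first line (α-line) is the jump from n = 4 to n = 3:
E_4 = -13.6057 × 5² / 4² = -21.2589 eV
E_3 = -13.6057 × 5² / 3² = -37.7936 eV
ΔE = E_4 - E_3 = 16.5347 eV

λ = hc/E = 1239.84 eV·nm / 16.5347 eV
λ = 74.98 nm

This is the α-line of the Paschen series in B⁴⁺.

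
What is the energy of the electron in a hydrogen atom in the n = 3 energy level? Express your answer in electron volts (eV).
-1.512 eV

The energy levels of a hydrogen-like atom are given by:
E_n = -13.6057 eV / n²

For n = 3:
E_3 = -13.6057 eV / 3²
E_3 = -13.6057 eV / 9
E_3 = -1.512 eV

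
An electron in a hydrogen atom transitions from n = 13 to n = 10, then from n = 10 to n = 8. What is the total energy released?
0.132082 eV

The energy levels of hydrogen are E_n = -13.6057 / n² eV.

First transition (13 → 10):
ΔE₁ = |E_10 - E_13|
ΔE₁ = |-0.136057000000 - (-0.080507100592)| = 0.055549899 eV

Second transition (10 → 8):
ΔE₂ = |E_8 - E_10|
ΔE₂ = |-0.212589062500 - (-0.136057000000)| = 0.076532063 eV

Total energy released:
E_total = ΔE₁ + ΔE₂ = 0.055549899 + 0.076532063 = 0.132082 eV

Note: This equals the direct transition 13 → 8: 0.132082 eV ✓
Energy is conserved regardless of the path taken.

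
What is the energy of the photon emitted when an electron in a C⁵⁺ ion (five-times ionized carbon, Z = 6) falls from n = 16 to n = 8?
5.73990 eV

The energy levels are E_n = -13.6057 Z² eV / n².

Energy at n = 16: E_16 = -13.6057 × 6² / 16² = -1.91330156 eV
Energy at n = 8: E_8 = -13.6057 × 6² / 8² = -7.65320625 eV

For emission (electron falling to lower state), the photon energy is:
E_photon = E_16 - E_8 = |-1.91330156 - (-7.65320625)|
E_photon = 5.73990 eV

This energy is carried away by the emitted photon.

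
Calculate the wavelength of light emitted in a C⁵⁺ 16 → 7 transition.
153.393851 nm

First, find the transition energy using E_n = -13.6057 Z² / n² eV:
E_16 = -13.6057 × 6² / 16² = -1.9133015625 eV
E_7 = -13.6057 × 6² / 7² = -9.9960244898 eV

Photon energy: |ΔE| = |E_7 - E_16| = 8.0827229273 eV

Convert to wavelength using E = hc/λ with hc = 1239.84 eV·nm:
λ = hc/E = 1239.84 eV·nm / 8.0827229273 eV
λ = 153.393851 nm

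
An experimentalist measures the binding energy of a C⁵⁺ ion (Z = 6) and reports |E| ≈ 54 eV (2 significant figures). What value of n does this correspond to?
n = 3

The exact energy levels follow E_n = -13.6057 Z² / n² eV with Z = 6.

The measured value (-54 eV) is reported to only 2 significant figures, so we must test candidate n values and see which one matches to that precision.

Candidate energies:
  n = 1:  E = -13.6057 × 6² / 1² = -489.80520 eV
  n = 2:  E = -13.6057 × 6² / 2² = -122.45130 eV
  n = 3:  E = -13.6057 × 6² / 3² = -54.42280 eV  ← matches
  n = 4:  E = -13.6057 × 6² / 4² = -30.61283 eV
  n = 5:  E = -13.6057 × 6² / 5² = -19.59221 eV

Checking against the measurement of -54 eV (2 sig figs), only n = 3 agrees:
E_3 = -54.42280 eV, which rounds to -54 eV ✓

Therefore n = 3.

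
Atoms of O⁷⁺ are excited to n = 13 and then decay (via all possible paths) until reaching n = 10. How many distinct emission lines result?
6

The electron can occupy levels n = 10, 11, ..., 13 during de-excitation — that is m = 13 - 10 + 1 = 4 distinct levels.

The number of distinct spectral lines equals the number of ways to choose 2 of these m levels (each pair gives one possible emission transition):

Number of lines = m(m-1)/2 = 4×3/2 = 6

These correspond to all possible transitions between the 4 levels:
13 → 12, 13 → 11, 13 → 10, 12 → 11, 12 → 10, 11 → 10

Each transition produces a photon with a unique energy (and thus wavelength). This count does not depend on Z.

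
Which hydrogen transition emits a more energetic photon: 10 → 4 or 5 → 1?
5 → 1

Calculate the energy for each transition:

Transition 10 → 4:
ΔE₁ = |E_4 - E_10| = |-13.6057/4² - (-13.6057/10²)|
ΔE₁ = |-0.850356250 - (-0.136057000)| = 0.714299 eV

Transition 5 → 1:
ΔE₂ = |E_1 - E_5| = |-13.6057/1² - (-13.6057/5²)|
ΔE₂ = |-13.605700000 - (-0.544228000)| = 13.061472 eV

Since 13.061472 eV > 0.714299 eV, the transition 5 → 1 emits the more energetic photon.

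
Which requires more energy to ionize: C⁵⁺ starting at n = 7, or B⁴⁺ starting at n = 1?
B⁴⁺ at n = 1 (E = -340.14250 eV)

Using E_n = -13.6057 Z² / n² eV:

C⁵⁺ (Z = 6) at n = 7:
E = -13.6057 × 6² / 7² = -13.6057 × 36 / 49 = -9.99602449 eV

B⁴⁺ (Z = 5) at n = 1:
E = -13.6057 × 5² / 1² = -13.6057 × 25 / 1 = -340.14250000 eV

Since -340.14250000 eV < -9.99602449 eV,
B⁴⁺ at n = 1 is more tightly bound (requires more energy to ionize).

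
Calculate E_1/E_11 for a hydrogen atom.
121.00000

Using E_n = -13.6057 Z² / n² eV with Z = 1:

E_1 = -13.6057 / 1² = -13.6057 / 1 = -13.60570000000 eV
E_11 = -13.6057 / 11² = -13.6057 / 121 = -0.11244380165 eV

The ratio is:
E_1/E_11 = (-13.60570000000) / (-0.11244380165)
E_1/E_11 = (-13.6057/1) / (-13.6057/121)
E_1/E_11 = 121/1
E_1/E_11 = 121.00000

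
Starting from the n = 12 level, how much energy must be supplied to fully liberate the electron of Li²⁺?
0.850356 eV

The ionization energy is the energy needed to remove the electron completely (n → ∞).

For a hydrogen-like ion with Z = 3, E_n = -13.6057 Z² / n² eV.

At n = 12: E_12 = -13.6057 × 3² / 12² = -0.850356250 eV
At n = ∞: E_∞ = 0 eV

Ionization energy = E_∞ - E_12 = 0 - (-0.850356250) = 0.850356250 eV
Ionization energy ≈ 0.850356 eV

This is also called the binding energy of the electron in state n = 12.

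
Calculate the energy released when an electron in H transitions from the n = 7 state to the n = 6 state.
0.10 eV

The energy levels are E_n = -13.6057 eV / n².

Energy at n = 7: E_7 = -13.6057 / 7² = -0.27767 eV
Energy at n = 6: E_6 = -13.6057 / 6² = -0.37794 eV

For emission (electron falling to lower state), the photon energy is:
E_photon = E_7 - E_6 = |-0.27767 - (-0.37794)|
E_photon = 0.10 eV

This energy is carried away by the emitted photon.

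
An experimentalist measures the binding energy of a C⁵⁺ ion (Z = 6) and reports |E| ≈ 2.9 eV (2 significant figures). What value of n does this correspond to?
n = 13

The exact energy levels follow E_n = -13.6057 Z² / n² eV with Z = 6.

The measured value (-2.9 eV) is reported to only 2 significant figures, so we must test candidate n values and see which one matches to that precision.

Candidate energies:
  n = 11:  E = -13.6057 × 6² / 11² = -4.04798 eV
  n = 12:  E = -13.6057 × 6² / 12² = -3.40143 eV
  n = 13:  E = -13.6057 × 6² / 13² = -2.89826 eV  ← matches
  n = 14:  E = -13.6057 × 6² / 14² = -2.49901 eV
  n = 15:  E = -13.6057 × 6² / 15² = -2.17691 eV

Checking against the measurement of -2.9 eV (2 sig figs), only n = 13 agrees:
E_13 = -2.89826 eV, which rounds to -2.9 eV ✓

Therefore n = 13.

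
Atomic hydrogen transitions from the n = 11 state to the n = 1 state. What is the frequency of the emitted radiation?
3.263e+15 Hz

First, find the transition energy:
E_11 = -13.6057 / 11² = -0.11244 eV
E_1 = -13.6057 / 1² = -13.60570 eV
|ΔE| = |E_1 - E_11| = 13.49326 eV

Convert to Joules: E = 13.49326 eV × (1.602177 × 10⁻¹⁹ J/eV) = 2.16186e-18 J

Using E = hf:
f = E/h = 2.16186e-18 J / (6.62607 × 10⁻³⁴ J·s)
f = 3.263e+15 Hz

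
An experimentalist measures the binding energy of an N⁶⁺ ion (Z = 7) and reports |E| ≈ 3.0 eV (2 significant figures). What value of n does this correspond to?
n = 15

The exact energy levels follow E_n = -13.6057 Z² / n² eV with Z = 7.

The measured value (-3.0 eV) is reported to only 2 significant figures, so we must test candidate n values and see which one matches to that precision.

Candidate energies:
  n = 13:  E = -13.6057 × 7² / 13² = -3.94485 eV
  n = 14:  E = -13.6057 × 7² / 14² = -3.40143 eV
  n = 15:  E = -13.6057 × 7² / 15² = -2.96302 eV  ← matches
  n = 16:  E = -13.6057 × 7² / 16² = -2.60422 eV
  n = 17:  E = -13.6057 × 7² / 17² = -2.30685 eV

Checking against the measurement of -3.0 eV (2 sig figs), only n = 15 agrees:
E_15 = -2.96302 eV, which rounds to -3.0 eV ✓

Therefore n = 15.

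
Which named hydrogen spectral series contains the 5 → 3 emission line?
Paschen series

The spectral series in hydrogen are named based on the final (lower) energy level:
- Lyman series: n_final = 1 (ultraviolet)
- Balmer series: n_final = 2 (visible/near-UV)
- Paschen series: n_final = 3 (infrared)
- Brackett series: n_final = 4 (infrared)
- Pfund series: n_final = 5 (far infrared)

Since this transition ends at n = 3, it belongs to the Paschen series.

For reference, this 5 → 3 line has photon energy
ΔE = 13.6057 eV × (1/3² - 1/5²) = 0.96751644444 eV,
corresponding to wavelength λ = hc/ΔE = 1239.84 eV·nm / 0.96751644444 eV = 1281.46659 nm in the infrared region.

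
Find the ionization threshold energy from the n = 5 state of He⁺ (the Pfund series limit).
2.1769 eV

The series limit corresponds to the transition from n = ∞ to n = 5.
This is the highest energy (shortest wavelength) transition in the Pfund series.

E_∞ = 0 eV
E_5 = -13.6057 × 2² / 5² = -2.1769 eV

Energy at series limit:
ΔE = E_∞ - E_5 = 0 - (-2.1769) = 2.1769 eV

This energy equals the ionization energy from the n = 5 state of He⁺.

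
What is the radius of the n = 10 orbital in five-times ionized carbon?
0.88196 nm (or 8.81962 Å)

The Bohr radius formula is:
r_n = n² a₀ / Z

where a₀ = 0.05291772 nm is the Bohr radius.

For C⁵⁺ (Z = 6) at n = 10:
r_10 = 10² × 0.05291772 nm / 6
r_10 = 100 × 0.05291772 nm / 6
r_10 = 5.291772 nm / 6
r_10 = 0.88196 nm

The electron orbits at approximately 0.88196 nm from the nucleus.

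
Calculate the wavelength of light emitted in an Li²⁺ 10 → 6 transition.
569.54071 nm

First, find the transition energy using E_n = -13.6057 Z² / n² eV:
E_10 = -13.6057 × 3² / 10² = -1.224513000 eV
E_6 = -13.6057 × 3² / 6² = -3.401425000 eV

Photon energy: |ΔE| = |E_6 - E_10| = 2.176912000 eV

Convert to wavelength using E = hc/λ with hc = 1239.84 eV·nm:
λ = hc/E = 1239.84 eV·nm / 2.176912000 eV
λ = 569.54071 nm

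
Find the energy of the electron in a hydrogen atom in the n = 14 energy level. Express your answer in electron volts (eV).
-0.07 eV

The energy levels of a hydrogen-like atom are given by:
E_n = -13.6057 eV / n²

For n = 14:
E_14 = -13.6057 eV / 14²
E_14 = -13.6057 eV / 196
E_14 = -0.07 eV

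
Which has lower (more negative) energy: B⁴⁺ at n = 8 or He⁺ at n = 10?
B⁴⁺ at n = 8 (E = -5.3147 eV)

Using E_n = -13.6057 Z² / n² eV:

B⁴⁺ (Z = 5) at n = 8:
E = -13.6057 × 5² / 8² = -13.6057 × 25 / 64 = -5.3147266 eV

He⁺ (Z = 2) at n = 10:
E = -13.6057 × 2² / 10² = -13.6057 × 4 / 100 = -0.5442280 eV

Since -5.3147266 eV < -0.5442280 eV,
B⁴⁺ at n = 8 is more tightly bound (requires more energy to ionize).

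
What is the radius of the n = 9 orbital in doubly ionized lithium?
1.42878 nm (or 14.28778 Å)

The Bohr radius formula is:
r_n = n² a₀ / Z

where a₀ = 0.05291772 nm is the Bohr radius.

For Li²⁺ (Z = 3) at n = 9:
r_9 = 9² × 0.05291772 nm / 3
r_9 = 81 × 0.05291772 nm / 3
r_9 = 4.286335 nm / 3
r_9 = 1.42878 nm

The electron orbits at approximately 1.42878 nm from the nucleus.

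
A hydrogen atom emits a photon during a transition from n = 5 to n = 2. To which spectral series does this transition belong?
Balmer series

The spectral series in hydrogen are named based on the final (lower) energy level:
- Lyman series: n_final = 1 (ultraviolet)
- Balmer series: n_final = 2 (visible/near-UV)
- Paschen series: n_final = 3 (infrared)
- Brackett series: n_final = 4 (infrared)
- Pfund series: n_final = 5 (far infrared)

Since this transition ends at n = 2, it belongs to the Balmer series.

For reference, this 5 → 2 line has photon energy
ΔE = 13.6057 eV × (1/2² - 1/5²) = 2.857197000 eV,
corresponding to wavelength λ = hc/ΔE = 1239.84 eV·nm / 2.857197000 eV = 433.93578 nm in the visible/near-UV region.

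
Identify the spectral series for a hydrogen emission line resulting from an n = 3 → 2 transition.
Balmer series

The spectral series in hydrogen are named based on the final (lower) energy level:
- Lyman series: n_final = 1 (ultraviolet)
- Balmer series: n_final = 2 (visible/near-UV)
- Paschen series: n_final = 3 (infrared)
- Brackett series: n_final = 4 (infrared)
- Pfund series: n_final = 5 (far infrared)

Since this transition ends at n = 2, it belongs to the Balmer series.

For reference, this 3 → 2 line has photon energy
ΔE = 13.6057 eV × (1/2² - 1/3²) = 1.88968056 eV,
corresponding to wavelength λ = hc/ΔE = 1239.84 eV·nm / 1.88968056 eV = 656.1109 nm in the visible/near-UV region.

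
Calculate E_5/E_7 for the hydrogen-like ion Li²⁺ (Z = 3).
1.96

Using E_n = -13.6057 Z² / n² eV with Z = 3:

E_5 = -13.6057 × 3² / 5² = -122.4513 / 25 = -4.89805200 eV
E_7 = -13.6057 × 3² / 7² = -122.4513 / 49 = -2.49900612 eV

The ratio is:
E_5/E_7 = (-4.89805200) / (-2.49900612)
E_5/E_7 = (-122.4513/25) / (-122.4513/49)
E_5/E_7 = 49/25
E_5/E_7 = 1.96
(Note: the Z² factors cancel in the ratio.)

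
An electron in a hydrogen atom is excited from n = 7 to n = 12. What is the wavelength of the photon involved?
6768.302 nm

First, find the transition energy using E_n = -13.6057 / n² eV:
E_7 = -13.6057 / 7² = -0.277667347 eV
E_12 = -13.6057 / 12² = -0.094484028 eV

Photon energy: |ΔE| = |E_12 - E_7| = 0.183183319 eV

Convert to wavelength using E = hc/λ with hc = 1239.84 eV·nm:
λ = hc/E = 1239.84 eV·nm / 0.183183319 eV
λ = 6768.302 nm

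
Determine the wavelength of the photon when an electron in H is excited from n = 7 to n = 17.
5376.8440 nm

First, find the transition energy using E_n = -13.6057 / n² eV:
E_7 = -13.6057 / 7² = -0.2776673469 eV
E_17 = -13.6057 / 17² = -0.0470785467 eV

Photon energy: |ΔE| = |E_17 - E_7| = 0.2305888002 eV

Convert to wavelength using E = hc/λ with hc = 1239.84 eV·nm:
λ = hc/E = 1239.84 eV·nm / 0.2305888002 eV
λ = 5376.8440 nm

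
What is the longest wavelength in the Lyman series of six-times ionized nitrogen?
2.47963 nm

The longest wavelength corresponds to the smallest energy transition in the series.
The Lyman series has all transitions ending at n_f = 1.

For N⁶⁺ (Z = 7), the first line (α-line) is the jump from n = 2 to n = 1:
E_2 = -13.6057 × 7² / 2² = -166.6698250 eV
E_1 = -13.6057 × 7² / 1² = -666.6793000 eV
ΔE = E_2 - E_1 = 500.0094750 eV

λ = hc/E = 1239.84 eV·nm / 500.0094750 eV
λ = 2.47963 nm

This is the α-line of the Lyman series in N⁶⁺.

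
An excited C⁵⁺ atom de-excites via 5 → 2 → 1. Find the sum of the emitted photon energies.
470.212992 eV

The energy levels of C⁵⁺ are E_n = -13.6057 × 6² / n² eV.

First transition (5 → 2):
ΔE₁ = |E_2 - E_5|
ΔE₁ = |-122.451300000000 - (-19.592208000000)| = 102.859092000 eV

Second transition (2 → 1):
ΔE₂ = |E_1 - E_2|
ΔE₂ = |-489.805200000000 - (-122.451300000000)| = 367.353900000 eV

Total energy released:
E_total = ΔE₁ + ΔE₂ = 102.859092000 + 367.353900000 = 470.212992 eV

Note: This equals the direct transition 5 → 1: 470.212992 eV ✓
Energy is conserved regardless of the path taken.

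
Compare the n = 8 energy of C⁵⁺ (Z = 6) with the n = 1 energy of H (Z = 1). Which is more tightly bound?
H at n = 1 (E = -13.606 eV)

Using E_n = -13.6057 Z² / n² eV:

C⁵⁺ (Z = 6) at n = 8:
E = -13.6057 × 6² / 8² = -13.6057 × 36 / 64 = -7.653206 eV

H (Z = 1) at n = 1:
E = -13.6057 × 1² / 1² = -13.6057 × 1 / 1 = -13.605700 eV

Since -13.605700 eV < -7.653206 eV,
H at n = 1 is more tightly bound (requires more energy to ionize).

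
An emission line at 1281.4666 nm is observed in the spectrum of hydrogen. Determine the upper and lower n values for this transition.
n = 5 → n = 3

First, find the photon energy from the wavelength (hc = 1239.84 eV·nm):
E = hc/λ = 1239.84 eV·nm / 1281.4666 nm = 0.96751644 eV

The energy levels of hydrogen satisfy E_n = -13.6057 / n² eV, so an emission n_i → n_f releases
ΔE = 13.6057 × (1/n_f² − 1/n_i²) eV.

Setting ΔE equal to the photon energy:
1/n_f² − 1/n_i² = 0.96751644 / 13.6057 = 0.071111111

Since 1/n_i² must be positive, we need 1/n_f² > 0.071111111, i.e. n_f ≤ 3. For each allowed n_f, solve n_i = (1/n_f² − 0.071111111)^(−1/2) and check whether it is a whole number:
  n_f = 1: 1/n_i² = 1.000000000 − 0.071111111 = 0.928888889 → n_i = 1.038  (not an integer) ✗
  n_f = 2: 1/n_i² = 0.250000000 − 0.071111111 = 0.178888889 → n_i = 2.364  (not an integer) ✗
  n_f = 3: 1/n_i² = 0.111111111 − 0.071111111 = 0.040000000 → n_i = 5.000  → integer, n_i = 5 ✓

Only n_f = 3 gives an integer upper level, n_i = 5.

The transition is from n = 5 to n = 3 (emission).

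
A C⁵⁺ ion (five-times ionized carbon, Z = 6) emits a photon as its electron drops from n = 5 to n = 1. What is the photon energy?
470.21 eV

The energy levels are E_n = -13.6057 Z² eV / n².

Energy at n = 5: E_5 = -13.6057 × 6² / 5² = -19.59221 eV
Energy at n = 1: E_1 = -13.6057 × 6² / 1² = -489.80520 eV

For emission (electron falling to lower state), the photon energy is:
E_photon = E_5 - E_1 = |-19.59221 - (-489.80520)|
E_photon = 470.21 eV

This energy is carried away by the emitted photon.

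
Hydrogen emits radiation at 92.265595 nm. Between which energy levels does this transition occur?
n = 9 → n = 1

First, find the photon energy from the wavelength (hc = 1239.84 eV·nm):
E = hc/λ = 1239.84 eV·nm / 92.265595 nm = 13.437728 eV

The energy levels of hydrogen satisfy E_n = -13.6057 / n² eV, so an emission n_i → n_f releases
ΔE = 13.6057 × (1/n_f² − 1/n_i²) eV.

Setting ΔE equal to the photon energy:
1/n_f² − 1/n_i² = 13.437728 / 13.6057 = 0.98765429

Since 1/n_i² must be positive, we need 1/n_f² > 0.98765429, i.e. n_f ≤ 1. For each allowed n_f, solve n_i = (1/n_f² − 0.98765429)^(−1/2) and check whether it is a whole number:
  n_f = 1: 1/n_i² = 1.00000000 − 0.98765429 = 0.01234571 → n_i = 9.000  → integer, n_i = 9 ✓

Only n_f = 1 gives an integer upper level, n_i = 9.

The transition is from n = 9 to n = 1 (emission).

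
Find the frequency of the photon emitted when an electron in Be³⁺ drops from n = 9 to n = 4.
2.64000e+15 Hz

First, find the transition energy:
E_9 = -13.6057 × 4² / 9² = -2.6875457 eV
E_4 = -13.6057 × 4² / 4² = -13.6057000 eV
|ΔE| = |E_4 - E_9| = 10.9181543 eV

Convert to Joules: E = 10.9181543 eV × (1.602177 × 10⁻¹⁹ J/eV) = 1.7492816e-18 J

Using E = hf:
f = E/h = 1.7492816e-18 J / (6.62607 × 10⁻³⁴ J·s)
f = 2.64000e+15 Hz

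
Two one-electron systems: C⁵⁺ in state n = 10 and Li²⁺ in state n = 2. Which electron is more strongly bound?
Li²⁺ at n = 2 (E = -30.61 eV)

Using E_n = -13.6057 Z² / n² eV:

C⁵⁺ (Z = 6) at n = 10:
E = -13.6057 × 6² / 10² = -13.6057 × 36 / 100 = -4.89805 eV

Li²⁺ (Z = 3) at n = 2:
E = -13.6057 × 3² / 2² = -13.6057 × 9 / 4 = -30.61283 eV

Since -30.61283 eV < -4.89805 eV,
Li²⁺ at n = 2 is more tightly bound (requires more energy to ionize).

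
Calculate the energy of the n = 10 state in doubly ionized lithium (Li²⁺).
-1.224513 eV

For hydrogen-like ions, the energy levels scale with Z²:
E_n = -13.6057 Z² / n² eV

For Li²⁺ (Z = 3) at n = 10:
E_10 = -13.6057 × 3² / 10²
E_10 = -13.6057 × 9 / 100
E_10 = -122.4513 / 100
E_10 = -1.224513 eV

The energy is 9 times more negative than hydrogen at the same n due to the stronger nuclear charge.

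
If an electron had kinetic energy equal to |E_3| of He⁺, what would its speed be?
1.4585e+06 m/s (or 0.49% of c)

The binding energy at n = 3 for He⁺ is:
E_3 = -13.6057 × 2²/3² = -6.0469778 eV
|E_3| = 6.0469778 eV

Convert to Joules:
KE = 6.0469778 eV × (1.602177 × 10⁻¹⁹ J/eV) = 9.688329e-19 J

Using KE = ½mv²:
v = √(2·KE/m_e)
v = √(2 × 9.688329e-19 J / 9.10938 × 10⁻³¹ kg)
v = 1.4585e+06 m/s

This is approximately 0.49% the speed of light.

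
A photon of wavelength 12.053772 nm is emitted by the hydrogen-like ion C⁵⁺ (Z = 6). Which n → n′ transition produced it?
n = 5 → n = 2

First, find the photon energy from the wavelength (hc = 1239.84 eV·nm):
E = hc/λ = 1239.84 eV·nm / 12.053772 nm = 102.85909 eV

The energy levels of C⁵⁺ satisfy E_n = -13.6057 × 6² / n² eV, so an emission n_i → n_f releases
ΔE = 13.6057 × 6² × (1/n_f² − 1/n_i²) eV.

Setting ΔE equal to the photon energy:
1/n_f² − 1/n_i² = 102.85909 / (13.6057 × 6²) = 0.21000000

Since 1/n_i² must be positive, we need 1/n_f² > 0.21000000, i.e. n_f ≤ 2. For each allowed n_f, solve n_i = (1/n_f² − 0.21000000)^(−1/2) and check whether it is a whole number:
  n_f = 1: 1/n_i² = 1.00000000 − 0.21000000 = 0.79000000 → n_i = 1.125  (not an integer) ✗
  n_f = 2: 1/n_i² = 0.25000000 − 0.21000000 = 0.04000000 → n_i = 5.000  → integer, n_i = 5 ✓

Only n_f = 2 gives an integer upper level, n_i = 5.

The transition is from n = 5 to n = 2 (emission).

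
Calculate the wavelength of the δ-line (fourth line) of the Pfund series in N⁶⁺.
67.24898 nm

The lines of a series are numbered from the longest wavelength (smallest ΔE) outward; the fourth line is the transition from n = n_f + 4 to n_f.
The Pfund series has all transitions ending at n_f = 5.

For N⁶⁺ (Z = 7), the fourth line (δ-line) is the jump from n = 9 to n = 5:
E_9 = -13.6057 × 7² / 9² = -8.2306086 eV
E_5 = -13.6057 × 7² / 5² = -26.6671720 eV
ΔE = E_9 - E_5 = 18.4365634 eV

λ = hc/E = 1239.84 eV·nm / 18.4365634 eV
λ = 67.24898 nm

This is the δ-line of the Pfund series in N⁶⁺.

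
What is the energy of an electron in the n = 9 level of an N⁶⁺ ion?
-8.23 eV

For hydrogen-like ions, the energy levels scale with Z²:
E_n = -13.6057 Z² / n² eV

For N⁶⁺ (Z = 7) at n = 9:
E_9 = -13.6057 × 7² / 9²
E_9 = -13.6057 × 49 / 81
E_9 = -666.6793 / 81
E_9 = -8.23 eV

The energy is 49 times more negative than hydrogen at the same n due to the stronger nuclear charge.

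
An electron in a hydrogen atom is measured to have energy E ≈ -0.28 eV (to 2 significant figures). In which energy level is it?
n = 7

The exact energy levels follow E_n = -13.6057 eV / n².

The measured value (-0.28 eV) is reported to only 2 significant figures, so we must test candidate n values and see which one matches to that precision.

Candidate energies:
  n = 5:  E = -13.6057/5² = -0.54423 eV
  n = 6:  E = -13.6057/6² = -0.37794 eV
  n = 7:  E = -13.6057/7² = -0.27767 eV  ← matches
  n = 8:  E = -13.6057/8² = -0.21259 eV
  n = 9:  E = -13.6057/9² = -0.16797 eV

Checking against the measurement of -0.28 eV (2 sig figs), only n = 7 agrees:
E_7 = -0.27767 eV, which rounds to -0.28 eV ✓

Therefore n = 7.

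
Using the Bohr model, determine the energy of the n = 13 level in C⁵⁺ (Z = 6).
-2.898 eV

For hydrogen-like ions, the energy levels scale with Z²:
E_n = -13.6057 Z² / n² eV

For C⁵⁺ (Z = 6) at n = 13:
E_13 = -13.6057 × 6² / 13²
E_13 = -13.6057 × 36 / 169
E_13 = -489.8052 / 169
E_13 = -2.898 eV

The energy is 36 times more negative than hydrogen at the same n due to the stronger nuclear charge.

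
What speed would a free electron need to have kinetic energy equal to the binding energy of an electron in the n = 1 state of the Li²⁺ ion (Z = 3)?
6.5631e+06 m/s (or 2.189% of c)

The binding energy at n = 1 for Li²⁺ is:
E_1 = -13.6057 × 3²/1² = -122.45130 eV
|E_1| = 122.45130 eV

Convert to Joules:
KE = 122.45130 eV × (1.602177 × 10⁻¹⁹ J/eV) = 1.961887e-17 J

Using KE = ½mv²:
v = √(2·KE/m_e)
v = √(2 × 1.961887e-17 J / 9.10938 × 10⁻³¹ kg)
v = 6.5631e+06 m/s

This is approximately 2.189% the speed of light.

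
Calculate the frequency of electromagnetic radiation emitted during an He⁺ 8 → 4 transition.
6.16846e+14 Hz

First, find the transition energy:
E_8 = -13.6057 × 2² / 8² = -0.85035625 eV
E_4 = -13.6057 × 2² / 4² = -3.40142500 eV
|ΔE| = |E_4 - E_8| = 2.55106875 eV

Convert to Joules: E = 2.55106875 eV × (1.602177 × 10⁻¹⁹ J/eV) = 4.0872637e-19 J

Using E = hf:
f = E/h = 4.0872637e-19 J / (6.62607 × 10⁻³⁴ J·s)
f = 6.16846e+14 Hz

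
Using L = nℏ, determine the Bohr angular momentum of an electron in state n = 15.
1.58186e-33 J·s (or 15ℏ)

In the Bohr model, angular momentum is quantized:
L = nℏ

where ℏ = h/(2π) = 1.0545718e-34 J·s

For n = 15:
L = 15 × 1.0545718e-34 J·s
L = 1.58186e-33 J·s

This can also be written as L = 15ℏ.
The angular momentum is an integer multiple of the reduced Planck constant.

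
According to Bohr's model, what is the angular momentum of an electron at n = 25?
2.636e-33 J·s (or 25ℏ)

In the Bohr model, angular momentum is quantized:
L = nℏ

where ℏ = h/(2π) = 1.05457e-34 J·s

For n = 25:
L = 25 × 1.05457e-34 J·s
L = 2.636e-33 J·s

This can also be written as L = 25ℏ.
The angular momentum is an integer multiple of the reduced Planck constant.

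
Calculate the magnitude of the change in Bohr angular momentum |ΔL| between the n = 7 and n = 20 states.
1.37e-33 J·s (or 13ℏ)

In the Bohr model, L_n = nℏ where ℏ = 1.0546e-34 J·s.

L_20 = 20ℏ = 2.1092e-33 J·s
L_7 = 7ℏ = 7.3822e-34 J·s

ΔL = L_20 - L_7 = (20 - 7)ℏ = 13ℏ
ΔL = 13 × 1.0546e-34 J·s = 1.37e-33 J·s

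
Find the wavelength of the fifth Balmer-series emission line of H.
396.907 nm

The lines of a series are numbered from the longest wavelength (smallest ΔE) outward; the fifth line is the transition from n = n_f + 5 to n_f.
The Balmer series has all transitions ending at n_f = 2.

For H, the fifth line (ε-line) is the jump from n = 7 to n = 2:
E_7 = -13.6057 / 7² = -0.2776673 eV
E_2 = -13.6057 / 2² = -3.4014250 eV
ΔE = E_7 - E_2 = 3.1237577 eV

λ = hc/E = 1239.84 eV·nm / 3.1237577 eV
λ = 396.907 nm

This is the ε-line of the Balmer series in H.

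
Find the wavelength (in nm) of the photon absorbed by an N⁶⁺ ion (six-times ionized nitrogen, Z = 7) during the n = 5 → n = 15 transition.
52.3048 nm

First, find the transition energy using E_n = -13.6057 Z² / n² eV:
E_5 = -13.6057 × 7² / 5² = -26.667172 eV
E_15 = -13.6057 × 7² / 15² = -2.963019 eV

Photon energy: |ΔE| = |E_15 - E_5| = 23.704153 eV

Convert to wavelength using E = hc/λ with hc = 1239.84 eV·nm:
λ = hc/E = 1239.84 eV·nm / 23.704153 eV
λ = 52.3048 nm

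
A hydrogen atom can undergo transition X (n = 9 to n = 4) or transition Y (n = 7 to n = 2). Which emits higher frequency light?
7 → 2

Calculate the energy for each transition:

Transition 9 → 4:
ΔE₁ = |E_4 - E_9| = |-13.6057/4² - (-13.6057/9²)|
ΔE₁ = |-0.8503562500 - (-0.1679716049)| = 0.6823846 eV

Transition 7 → 2:
ΔE₂ = |E_2 - E_7| = |-13.6057/2² - (-13.6057/7²)|
ΔE₂ = |-3.4014250000 - (-0.2776673469)| = 3.1237577 eV

Since 3.1237577 eV > 0.6823846 eV, the transition 7 → 2 emits the more energetic photon.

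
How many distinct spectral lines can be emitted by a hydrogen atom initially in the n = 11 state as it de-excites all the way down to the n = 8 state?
6

The electron can occupy levels n = 8, 9, ..., 11 during de-excitation — that is m = 11 - 8 + 1 = 4 distinct levels.

The number of distinct spectral lines equals the number of ways to choose 2 of these m levels (each pair gives one possible emission transition):

Number of lines = m(m-1)/2 = 4×3/2 = 6

These correspond to all possible transitions between the 4 levels:
11 → 10, 11 → 9, 11 → 8, 10 → 9, 10 → 8, 9 → 8

Each transition produces a photon with a unique energy (and thus wavelength). This count does not depend on Z.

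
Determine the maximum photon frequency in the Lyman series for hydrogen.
3.290e+15 Hz

The series limit corresponds to the transition from n = ∞ to n = 1.
This is the highest energy (shortest wavelength) transition in the Lyman series.

E_∞ = 0 eV
E_1 = -13.6057 / 1² = -13.6057000 eV

Energy at series limit:
ΔE = E_∞ - E_1 = 0 - (-13.6057000) = 13.6057000 eV
E = 13.6057000 eV × (1.602177 × 10⁻¹⁹ J/eV) = 2.17987e-18 J
f = E/h = 2.17987e-18 J / (6.62607 × 10⁻³⁴ J·s) = 3.290e+15 Hz

This energy equals the ionization energy from the n = 1 state of hydrogen.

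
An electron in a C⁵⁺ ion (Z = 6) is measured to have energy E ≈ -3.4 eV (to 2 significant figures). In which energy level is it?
n = 12

The exact energy levels follow E_n = -13.6057 Z² / n² eV with Z = 6.

The measured value (-3.4 eV) is reported to only 2 significant figures, so we must test candidate n values and see which one matches to that precision.

Candidate energies:
  n = 10:  E = -13.6057 × 6² / 10² = -4.89805 eV
  n = 11:  E = -13.6057 × 6² / 11² = -4.04798 eV
  n = 12:  E = -13.6057 × 6² / 12² = -3.40143 eV  ← matches
  n = 13:  E = -13.6057 × 6² / 13² = -2.89826 eV
  n = 14:  E = -13.6057 × 6² / 14² = -2.49901 eV

Checking against the measurement of -3.4 eV (2 sig figs), only n = 12 agrees:
E_12 = -3.40143 eV, which rounds to -3.4 eV ✓

Therefore n = 12.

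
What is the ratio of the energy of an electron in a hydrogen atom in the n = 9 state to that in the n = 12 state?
1.7778

Using E_n = -13.6057 Z² / n² eV with Z = 1:

E_9 = -13.6057 / 9² = -13.6057 / 81 = -0.1679716049 eV
E_12 = -13.6057 / 12² = -13.6057 / 144 = -0.0944840278 eV

The ratio is:
E_9/E_12 = (-0.1679716049) / (-0.0944840278)
E_9/E_12 = (-13.6057/81) / (-13.6057/144)
E_9/E_12 = 144/81
E_9/E_12 = 1.7778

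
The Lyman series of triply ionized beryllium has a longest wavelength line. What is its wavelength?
7.59 nm

The longest wavelength corresponds to the smallest energy transition in the series.
The Lyman series has all transitions ending at n_f = 1.

For Be³⁺ (Z = 4), the first line (α-line) is the jump from n = 2 to n = 1:
E_2 = -13.6057 × 4² / 2² = -54.4228 eV
E_1 = -13.6057 × 4² / 1² = -217.6912 eV
ΔE = E_2 - E_1 = 163.2684 eV

λ = hc/E = 1239.84 eV·nm / 163.2684 eV
λ = 7.59 nm

This is the α-line of the Lyman series in Be³⁺.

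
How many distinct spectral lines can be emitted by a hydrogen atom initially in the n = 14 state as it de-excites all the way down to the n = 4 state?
55

The electron can occupy levels n = 4, 5, ..., 14 during de-excitation — that is m = 14 - 4 + 1 = 11 distinct levels.

The number of distinct spectral lines equals the number of ways to choose 2 of these m levels (each pair gives one possible emission transition):

Number of lines = m(m-1)/2 = 11×10/2 = 55

These correspond to all possible transitions between the 11 levels:
14 → 13, 14 → 12, 14 → 11, 14 → 10, 14 → 9, 14 → 8, 14 → 7, 14 → 6...

Each transition produces a photon with a unique energy (and thus wavelength). This count does not depend on Z.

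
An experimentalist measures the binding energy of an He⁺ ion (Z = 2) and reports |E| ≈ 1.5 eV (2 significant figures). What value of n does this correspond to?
n = 6

The exact energy levels follow E_n = -13.6057 Z² / n² eV with Z = 2.

The measured value (-1.5 eV) is reported to only 2 significant figures, so we must test candidate n values and see which one matches to that precision.

Candidate energies:
  n = 4:  E = -13.6057 × 2² / 4² = -3.40143 eV
  n = 5:  E = -13.6057 × 2² / 5² = -2.17691 eV
  n = 6:  E = -13.6057 × 2² / 6² = -1.51174 eV  ← matches
  n = 7:  E = -13.6057 × 2² / 7² = -1.11067 eV
  n = 8:  E = -13.6057 × 2² / 8² = -0.85036 eV

Checking against the measurement of -1.5 eV (2 sig figs), only n = 6 agrees:
E_6 = -1.51174 eV, which rounds to -1.5 eV ✓

Therefore n = 6.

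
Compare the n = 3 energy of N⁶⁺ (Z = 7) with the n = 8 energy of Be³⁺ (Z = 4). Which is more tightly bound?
N⁶⁺ at n = 3 (E = -74.07548 eV)

Using E_n = -13.6057 Z² / n² eV:

N⁶⁺ (Z = 7) at n = 3:
E = -13.6057 × 7² / 3² = -13.6057 × 49 / 9 = -74.07547778 eV

Be³⁺ (Z = 4) at n = 8:
E = -13.6057 × 4² / 8² = -13.6057 × 16 / 64 = -3.40142500 eV

Since -74.07547778 eV < -3.40142500 eV,
N⁶⁺ at n = 3 is more tightly bound (requires more energy to ionize).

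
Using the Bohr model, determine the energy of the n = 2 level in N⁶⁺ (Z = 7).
-166.6698 eV

For hydrogen-like ions, the energy levels scale with Z²:
E_n = -13.6057 Z² / n² eV

For N⁶⁺ (Z = 7) at n = 2:
E_2 = -13.6057 × 7² / 2²
E_2 = -13.6057 × 49 / 4
E_2 = -666.6793 / 4
E_2 = -166.6698 eV

The energy is 49 times more negative than hydrogen at the same n due to the stronger nuclear charge.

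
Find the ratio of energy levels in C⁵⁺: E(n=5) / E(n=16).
10.240000

Using E_n = -13.6057 Z² / n² eV with Z = 6:

E_5 = -13.6057 × 6² / 5² = -489.8052 / 25 = -19.592208000000 eV
E_16 = -13.6057 × 6² / 16² = -489.8052 / 256 = -1.913301562500 eV

The ratio is:
E_5/E_16 = (-19.592208000000) / (-1.913301562500)
E_5/E_16 = (-489.8052/25) / (-489.8052/256)
E_5/E_16 = 256/25
E_5/E_16 = 10.240000
(Note: the Z² factors cancel in the ratio.)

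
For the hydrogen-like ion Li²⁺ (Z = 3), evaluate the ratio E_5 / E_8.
2.5600

Using E_n = -13.6057 Z² / n² eV with Z = 3:

E_5 = -13.6057 × 3² / 5² = -122.4513 / 25 = -4.8980520000 eV
E_8 = -13.6057 × 3² / 8² = -122.4513 / 64 = -1.9133015625 eV

The ratio is:
E_5/E_8 = (-4.8980520000) / (-1.9133015625)
E_5/E_8 = (-122.4513/25) / (-122.4513/64)
E_5/E_8 = 64/25
E_5/E_8 = 2.5600
(Note: the Z² factors cancel in the ratio.)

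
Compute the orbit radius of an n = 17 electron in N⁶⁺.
2.1847 nm (or 21.8475 Å)

The Bohr radius formula is:
r_n = n² a₀ / Z

where a₀ = 0.0529177 nm is the Bohr radius.

For N⁶⁺ (Z = 7) at n = 17:
r_17 = 17² × 0.0529177 nm / 7
r_17 = 289 × 0.0529177 nm / 7
r_17 = 15.29322 nm / 7
r_17 = 2.1847 nm

The electron orbits at approximately 2.1847 nm from the nucleus.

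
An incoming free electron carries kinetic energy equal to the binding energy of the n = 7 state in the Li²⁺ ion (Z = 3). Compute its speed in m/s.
9.38e+05 m/s (or 0.3127% of c)

The binding energy at n = 7 for Li²⁺ is:
E_7 = -13.6057 × 3²/7² = -2.499006 eV
|E_7| = 2.499006 eV

Convert to Joules:
KE = 2.499006 eV × (1.602177 × 10⁻¹⁹ J/eV) = 4.0038e-19 J

Using KE = ½mv²:
v = √(2·KE/m_e)
v = √(2 × 4.0038e-19 J / 9.10938 × 10⁻³¹ kg)
v = 9.38e+05 m/s

This is approximately 0.3127% the speed of light.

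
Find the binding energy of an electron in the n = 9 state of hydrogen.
0.167972 eV

The ionization energy is the energy needed to remove the electron completely (n → ∞).

For hydrogen, E_n = -13.6057 eV / n².

At n = 9: E_9 = -13.6057 / 9² = -0.167971605 eV
At n = ∞: E_∞ = 0 eV

Ionization energy = E_∞ - E_9 = 0 - (-0.167971605) = 0.167971605 eV
Ionization energy ≈ 0.167972 eV

This is also called the binding energy of the electron in state n = 9.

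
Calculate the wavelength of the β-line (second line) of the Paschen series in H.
1281.46659 nm

The lines of a series are numbered from the longest wavelength (smallest ΔE) outward; the second line is the transition from n = n_f + 2 to n_f.
The Paschen series has all transitions ending at n_f = 3.

For H, the second line (β-line) is the jump from n = 5 to n = 3:
E_5 = -13.6057 / 5² = -0.54422800000 eV
E_3 = -13.6057 / 3² = -1.51174444444 eV
ΔE = E_5 - E_3 = 0.96751644444 eV

λ = hc/E = 1239.84 eV·nm / 0.96751644444 eV
λ = 1281.46659 nm

This is the β-line of the Paschen series in H.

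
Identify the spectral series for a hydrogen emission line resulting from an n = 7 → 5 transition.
Pfund series

The spectral series in hydrogen are named based on the final (lower) energy level:
- Lyman series: n_final = 1 (ultraviolet)
- Balmer series: n_final = 2 (visible/near-UV)
- Paschen series: n_final = 3 (infrared)
- Brackett series: n_final = 4 (infrared)
- Pfund series: n_final = 5 (far infrared)

Since this transition ends at n = 5, it belongs to the Pfund series.

For reference, this 7 → 5 line has photon energy
ΔE = 13.6057 eV × (1/5² - 1/7²) = 0.266560653 eV,
corresponding to wavelength λ = hc/ΔE = 1239.84 eV·nm / 0.266560653 eV = 4651.249 nm in the far infrared region.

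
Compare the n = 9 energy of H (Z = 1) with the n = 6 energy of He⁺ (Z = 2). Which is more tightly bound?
He⁺ at n = 6 (E = -1.512 eV)

Using E_n = -13.6057 Z² / n² eV:

H (Z = 1) at n = 9:
E = -13.6057 × 1² / 9² = -13.6057 × 1 / 81 = -0.167972 eV

He⁺ (Z = 2) at n = 6:
E = -13.6057 × 2² / 6² = -13.6057 × 4 / 36 = -1.511744 eV

Since -1.511744 eV < -0.167972 eV,
He⁺ at n = 6 is more tightly bound (requires more energy to ionize).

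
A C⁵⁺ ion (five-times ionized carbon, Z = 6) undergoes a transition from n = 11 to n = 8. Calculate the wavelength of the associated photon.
343.90045 nm

First, find the transition energy using E_n = -13.6057 Z² / n² eV:
E_11 = -13.6057 × 6² / 11² = -4.047976860 eV
E_8 = -13.6057 × 6² / 8² = -7.653206250 eV

Photon energy: |ΔE| = |E_8 - E_11| = 3.605229390 eV

Convert to wavelength using E = hc/λ with hc = 1239.84 eV·nm:
λ = hc/E = 1239.84 eV·nm / 3.605229390 eV
λ = 343.90045 nm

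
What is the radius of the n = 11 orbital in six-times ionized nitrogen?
0.9147 nm (or 9.1472 Å)

The Bohr radius formula is:
r_n = n² a₀ / Z

where a₀ = 0.0529177 nm is the Bohr radius.

For N⁶⁺ (Z = 7) at n = 11:
r_11 = 11² × 0.0529177 nm / 7
r_11 = 121 × 0.0529177 nm / 7
r_11 = 6.40304 nm / 7
r_11 = 0.9147 nm

The electron orbits at approximately 0.9147 nm from the nucleus.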